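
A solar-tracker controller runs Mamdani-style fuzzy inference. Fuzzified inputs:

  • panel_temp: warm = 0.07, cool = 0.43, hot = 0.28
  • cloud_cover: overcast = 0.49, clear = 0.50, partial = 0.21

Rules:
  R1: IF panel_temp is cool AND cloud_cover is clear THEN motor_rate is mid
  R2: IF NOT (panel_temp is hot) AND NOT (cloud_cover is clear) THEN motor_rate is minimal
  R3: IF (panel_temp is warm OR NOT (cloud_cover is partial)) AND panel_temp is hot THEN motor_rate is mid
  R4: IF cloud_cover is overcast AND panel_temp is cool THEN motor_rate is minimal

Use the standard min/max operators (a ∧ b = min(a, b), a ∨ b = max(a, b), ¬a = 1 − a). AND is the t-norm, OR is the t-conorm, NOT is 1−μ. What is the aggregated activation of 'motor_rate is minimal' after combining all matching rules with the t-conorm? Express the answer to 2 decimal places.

0.50

R1: cool=0.43, clear=0.50; AND[min(a, b)] → w = 0.43
R2: ¬hot=1−0.28=0.72, ¬clear=1−0.50=0.50; AND[min(a, b)] → w = 0.50
R3: (warm=0.07 OR ¬partial=1−0.21=0.79) = 0.79; AND[min(a, b)] with hot=0.28 → w = 0.28
R4: overcast=0.49, cool=0.43; AND[min(a, b)] → w = 0.43
Rules with consequent 'minimal': {R2, R4} → strengths 0.50, 0.43
Aggregate via t-conorm [max(a, b)]: 0.50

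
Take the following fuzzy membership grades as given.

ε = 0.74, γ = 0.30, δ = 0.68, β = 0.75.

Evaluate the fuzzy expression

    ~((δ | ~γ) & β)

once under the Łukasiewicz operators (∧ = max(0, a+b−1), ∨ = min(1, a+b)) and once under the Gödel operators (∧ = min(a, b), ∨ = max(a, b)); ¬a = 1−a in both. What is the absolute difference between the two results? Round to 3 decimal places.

Under Łukasiewicz:
  ~γ = 1 − 0.30 = 0.70
  δ | ~γ = min(1, a+b) on (0.68, 0.70) = 1.00
  (δ | ~γ) & β = max(0, a+b−1) on (1.00, 0.75) = 0.75
  ~((δ | ~γ) & β) = 1 − 0.75 = 0.25
  → value = 0.2500
Under Gödel:
  ~γ = 1 − 0.30 = 0.70
  δ | ~γ = max(a, b) on (0.68, 0.70) = 0.70
  (δ | ~γ) & β = min(a, b) on (0.70, 0.75) = 0.70
  ~((δ | ~γ) & β) = 1 − 0.70 = 0.30
  → value = 0.3000
|0.2500 − 0.3000| = 0.050

0.050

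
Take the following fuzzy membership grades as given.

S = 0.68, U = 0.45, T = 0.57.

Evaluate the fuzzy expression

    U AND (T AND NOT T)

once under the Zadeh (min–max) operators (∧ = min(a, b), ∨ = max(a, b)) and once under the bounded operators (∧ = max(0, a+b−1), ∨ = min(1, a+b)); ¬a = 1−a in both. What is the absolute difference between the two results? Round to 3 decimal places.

Under Zadeh (min–max):
  NOT T = 1 − 0.57 = 0.43
  T AND NOT T = min(a, b) on (0.57, 0.43) = 0.43
  U AND (T AND NOT T) = min(a, b) on (0.45, 0.43) = 0.43
  → value = 0.4300
Under bounded:
  NOT T = 1 − 0.57 = 0.43
  T AND NOT T = max(0, a+b−1) on (0.57, 0.43) = 0.00
  U AND (T AND NOT T) = max(0, a+b−1) on (0.45, 0.00) = 0.00
  → value = 0.0000
|0.4300 − 0.0000| = 0.430

0.430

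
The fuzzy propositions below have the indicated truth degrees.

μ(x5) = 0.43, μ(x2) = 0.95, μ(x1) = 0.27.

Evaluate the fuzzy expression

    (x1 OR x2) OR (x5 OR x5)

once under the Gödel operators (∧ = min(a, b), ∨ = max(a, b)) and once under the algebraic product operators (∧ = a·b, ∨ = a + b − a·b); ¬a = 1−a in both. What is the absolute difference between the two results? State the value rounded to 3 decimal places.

0.038

Under Gödel:
  x1 OR x2 = max(a, b) on (0.27, 0.95) = 0.95
  x5 OR x5 = max(a, b) on (0.43, 0.43) = 0.43
  (x1 OR x2) OR (x5 OR x5) = max(a, b) on (0.95, 0.43) = 0.95
  → value = 0.9500
Under algebraic product:
  x1 OR x2 = a + b − a·b on (0.2700, 0.9500) = 0.9635
  x5 OR x5 = a + b − a·b on (0.4300, 0.4300) = 0.6751
  (x1 OR x2) OR (x5 OR x5) = a + b − a·b on (0.9635, 0.6751) = 0.9881
  → value = 0.9881
|0.9500 − 0.9881| = 0.038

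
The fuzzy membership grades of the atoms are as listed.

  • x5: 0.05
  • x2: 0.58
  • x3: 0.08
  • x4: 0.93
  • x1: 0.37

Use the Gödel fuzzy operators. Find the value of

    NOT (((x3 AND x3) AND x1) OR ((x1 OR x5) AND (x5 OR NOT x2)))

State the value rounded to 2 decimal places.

0.63

x3 AND x3 = min(a, b) on (0.08, 0.08) = 0.08
(x3 AND x3) AND x1 = min(a, b) on (0.08, 0.37) = 0.08
x1 OR x5 = max(a, b) on (0.37, 0.05) = 0.37
NOT x2 = 1 − 0.58 = 0.42
x5 OR NOT x2 = max(a, b) on (0.05, 0.42) = 0.42
(x1 OR x5) AND (x5 OR NOT x2) = min(a, b) on (0.37, 0.42) = 0.37
((x3 AND x3) AND x1) OR ((x1 OR x5) AND (x5 OR NOT x2)) = max(a, b) on (0.08, 0.37) = 0.37
NOT (((x3 AND x3) AND x1) OR ((x1 OR x5) AND (x5 OR NOT x2))) = 1 − 0.37 = 0.63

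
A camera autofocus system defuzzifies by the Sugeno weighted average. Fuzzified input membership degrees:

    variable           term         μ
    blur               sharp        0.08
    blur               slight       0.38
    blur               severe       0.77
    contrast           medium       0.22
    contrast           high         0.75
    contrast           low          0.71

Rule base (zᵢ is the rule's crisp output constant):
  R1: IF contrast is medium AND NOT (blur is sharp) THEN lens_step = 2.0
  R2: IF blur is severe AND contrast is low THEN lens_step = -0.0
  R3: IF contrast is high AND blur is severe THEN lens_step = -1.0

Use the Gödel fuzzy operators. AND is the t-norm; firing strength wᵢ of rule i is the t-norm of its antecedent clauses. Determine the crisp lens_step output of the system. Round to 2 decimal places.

-0.18

R1 (z=2.0): medium=0.22, ¬sharp=1−0.08=0.92; AND[min(a, b)] → w = 0.22
R2 (z=-0.0): severe=0.77, low=0.71; AND[min(a, b)] → w = 0.71
R3 (z=-1.0): high=0.75, severe=0.77; AND[min(a, b)] → w = 0.75
Weighted average = (0.22·2.0 + 0.71·-0.0 + 0.75·-1.0) / (0.22 + 0.71 + 0.75)
  = -0.3100 / 1.6800 = -0.18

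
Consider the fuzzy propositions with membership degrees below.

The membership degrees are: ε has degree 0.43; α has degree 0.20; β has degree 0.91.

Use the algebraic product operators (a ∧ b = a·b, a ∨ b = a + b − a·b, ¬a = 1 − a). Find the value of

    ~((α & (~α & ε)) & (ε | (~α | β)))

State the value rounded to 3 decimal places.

~α = 1 − 0.2000 = 0.8000
~α & ε = a·b on (0.8000, 0.4300) = 0.3440
α & (~α & ε) = a·b on (0.2000, 0.3440) = 0.0688
~α = 1 − 0.2000 = 0.8000
~α | β = a + b − a·b on (0.8000, 0.9100) = 0.9820
ε | (~α | β) = a + b − a·b on (0.4300, 0.9820) = 0.9897
(α & (~α & ε)) & (ε | (~α | β)) = a·b on (0.0688, 0.9897) = 0.0681
~((α & (~α & ε)) & (ε | (~α | β))) = 1 − 0.0681 = 0.9319

0.932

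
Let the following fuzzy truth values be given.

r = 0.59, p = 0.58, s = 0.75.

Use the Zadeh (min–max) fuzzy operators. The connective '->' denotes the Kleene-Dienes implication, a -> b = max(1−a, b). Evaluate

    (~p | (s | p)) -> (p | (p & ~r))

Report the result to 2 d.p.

0.58

~p = 1 − 0.58 = 0.42
s | p = max(a, b) on (0.75, 0.58) = 0.75
~p | (s | p) = max(a, b) on (0.42, 0.75) = 0.75
~r = 1 − 0.59 = 0.41
p & ~r = min(a, b) on (0.58, 0.41) = 0.41
p | (p & ~r) = max(a, b) on (0.58, 0.41) = 0.58
(~p | (s | p)) -> (p | (p & ~r))  [Kleene-Dienes: max(1−a, b)] with a=0.75, b=0.58 → 0.58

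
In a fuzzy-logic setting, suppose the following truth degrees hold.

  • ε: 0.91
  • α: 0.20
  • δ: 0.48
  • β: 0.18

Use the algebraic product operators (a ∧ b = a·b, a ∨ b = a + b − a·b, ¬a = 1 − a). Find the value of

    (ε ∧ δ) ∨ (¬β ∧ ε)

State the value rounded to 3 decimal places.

0.857

ε ∧ δ = a·b on (0.9100, 0.4800) = 0.4368
¬β = 1 − 0.1800 = 0.8200
¬β ∧ ε = a·b on (0.8200, 0.9100) = 0.7462
(ε ∧ δ) ∨ (¬β ∧ ε) = a + b − a·b on (0.4368, 0.7462) = 0.8571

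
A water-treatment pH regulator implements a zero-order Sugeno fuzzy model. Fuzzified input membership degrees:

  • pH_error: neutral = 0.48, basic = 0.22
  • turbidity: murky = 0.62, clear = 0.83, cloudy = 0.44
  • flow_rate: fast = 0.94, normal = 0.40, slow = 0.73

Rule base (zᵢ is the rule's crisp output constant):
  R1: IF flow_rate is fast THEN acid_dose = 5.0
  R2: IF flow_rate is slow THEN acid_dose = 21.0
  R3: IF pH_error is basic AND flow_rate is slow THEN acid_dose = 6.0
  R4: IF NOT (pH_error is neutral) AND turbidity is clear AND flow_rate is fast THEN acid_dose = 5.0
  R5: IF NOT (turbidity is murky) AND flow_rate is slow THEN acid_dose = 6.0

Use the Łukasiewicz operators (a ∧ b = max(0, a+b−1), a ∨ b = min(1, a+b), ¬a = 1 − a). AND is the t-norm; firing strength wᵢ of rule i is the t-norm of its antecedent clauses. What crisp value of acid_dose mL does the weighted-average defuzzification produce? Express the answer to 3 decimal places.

10.696

R1 (z=5.0): fast=0.94 → w = 0.94
R2 (z=21.0): slow=0.73 → w = 0.73
R3 (z=6.0): basic=0.22, slow=0.73; AND[max(0, a+b−1)] → w = 0.00
R4 (z=5.0): ¬neutral=1−0.48=0.52, clear=0.83, fast=0.94; AND[max(0, a+b−1)] → w = 0.29
R5 (z=6.0): ¬murky=1−0.62=0.38, slow=0.73; AND[max(0, a+b−1)] → w = 0.11
Weighted average = (0.94·5.0 + 0.73·21.0 + 0.00·6.0 + 0.29·5.0 + 0.11·6.0) / (0.94 + 0.73 + 0.00 + 0.29 + 0.11)
  = 22.1400 / 2.0700 = 10.696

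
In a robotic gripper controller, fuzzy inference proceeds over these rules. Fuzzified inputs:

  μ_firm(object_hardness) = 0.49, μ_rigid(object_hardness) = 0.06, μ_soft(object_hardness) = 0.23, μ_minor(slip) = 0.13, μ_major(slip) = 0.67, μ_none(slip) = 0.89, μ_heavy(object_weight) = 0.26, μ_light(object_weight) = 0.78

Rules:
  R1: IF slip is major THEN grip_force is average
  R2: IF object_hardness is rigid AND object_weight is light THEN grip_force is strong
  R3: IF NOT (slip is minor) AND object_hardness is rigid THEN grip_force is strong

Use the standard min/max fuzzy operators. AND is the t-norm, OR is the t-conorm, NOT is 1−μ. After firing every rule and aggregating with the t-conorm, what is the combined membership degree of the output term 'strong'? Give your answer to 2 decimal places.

R1: major=0.67 → w = 0.67
R2: rigid=0.06, light=0.78; AND[min(a, b)] → w = 0.06
R3: ¬minor=1−0.13=0.87, rigid=0.06; AND[min(a, b)] → w = 0.06
Rules with consequent 'strong': {R2, R3} → strengths 0.06, 0.06
Aggregate via t-conorm [max(a, b)]: 0.06

0.06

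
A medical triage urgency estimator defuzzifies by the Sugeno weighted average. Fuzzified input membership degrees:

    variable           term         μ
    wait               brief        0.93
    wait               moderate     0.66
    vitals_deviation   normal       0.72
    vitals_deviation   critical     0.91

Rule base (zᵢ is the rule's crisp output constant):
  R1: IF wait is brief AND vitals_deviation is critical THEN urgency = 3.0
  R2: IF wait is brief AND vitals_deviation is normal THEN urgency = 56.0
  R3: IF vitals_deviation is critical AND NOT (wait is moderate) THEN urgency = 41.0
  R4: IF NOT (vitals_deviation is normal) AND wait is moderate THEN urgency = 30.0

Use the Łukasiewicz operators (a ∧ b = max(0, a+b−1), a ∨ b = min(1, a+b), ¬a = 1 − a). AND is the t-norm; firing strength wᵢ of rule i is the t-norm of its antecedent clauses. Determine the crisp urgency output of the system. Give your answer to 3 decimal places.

R1 (z=3.0): brief=0.93, critical=0.91; AND[max(0, a+b−1)] → w = 0.84
R2 (z=56.0): brief=0.93, normal=0.72; AND[max(0, a+b−1)] → w = 0.65
R3 (z=41.0): critical=0.91, ¬moderate=1−0.66=0.34; AND[max(0, a+b−1)] → w = 0.25
R4 (z=30.0): ¬normal=1−0.72=0.28, moderate=0.66; AND[max(0, a+b−1)] → w = 0.00
Weighted average = (0.84·3.0 + 0.65·56.0 + 0.25·41.0 + 0.00·30.0) / (0.84 + 0.65 + 0.25 + 0.00)
  = 49.1700 / 1.7400 = 28.259

28.259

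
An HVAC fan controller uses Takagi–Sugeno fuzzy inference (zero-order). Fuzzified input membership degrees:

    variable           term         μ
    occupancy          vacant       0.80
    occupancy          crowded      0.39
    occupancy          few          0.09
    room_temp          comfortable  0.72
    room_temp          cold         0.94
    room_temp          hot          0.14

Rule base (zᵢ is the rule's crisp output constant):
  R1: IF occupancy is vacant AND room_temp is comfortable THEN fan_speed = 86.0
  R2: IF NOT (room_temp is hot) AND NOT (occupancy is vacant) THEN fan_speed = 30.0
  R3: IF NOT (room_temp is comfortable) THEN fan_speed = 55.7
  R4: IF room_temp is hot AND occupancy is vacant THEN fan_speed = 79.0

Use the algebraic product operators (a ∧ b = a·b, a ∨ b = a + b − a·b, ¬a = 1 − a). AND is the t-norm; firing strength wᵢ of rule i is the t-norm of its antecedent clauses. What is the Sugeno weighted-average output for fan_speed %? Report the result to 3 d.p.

69.421

R1 (z=86.0): vacant=0.80, comfortable=0.72; AND[a·b] → w = 0.5760
R2 (z=30.0): ¬hot=1−0.14=0.86, ¬vacant=1−0.80=0.20; AND[a·b] → w = 0.1720
R3 (z=55.7): ¬comfortable=1−0.72=0.28 → w = 0.2800
R4 (z=79.0): hot=0.14, vacant=0.80; AND[a·b] → w = 0.1120
Weighted average = (0.5760·86.0 + 0.1720·30.0 + 0.2800·55.7 + 0.1120·79.0) / (0.5760 + 0.1720 + 0.2800 + 0.1120)
  = 79.1400 / 1.1400 = 69.421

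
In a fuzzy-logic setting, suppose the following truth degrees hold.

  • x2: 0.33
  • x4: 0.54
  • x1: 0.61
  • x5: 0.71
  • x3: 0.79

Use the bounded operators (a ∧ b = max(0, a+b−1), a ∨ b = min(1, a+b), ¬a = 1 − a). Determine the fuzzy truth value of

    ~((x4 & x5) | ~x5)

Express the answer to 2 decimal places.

0.46

x4 & x5 = max(0, a+b−1) on (0.54, 0.71) = 0.25
~x5 = 1 − 0.71 = 0.29
(x4 & x5) | ~x5 = min(1, a+b) on (0.25, 0.29) = 0.54
~((x4 & x5) | ~x5) = 1 − 0.54 = 0.46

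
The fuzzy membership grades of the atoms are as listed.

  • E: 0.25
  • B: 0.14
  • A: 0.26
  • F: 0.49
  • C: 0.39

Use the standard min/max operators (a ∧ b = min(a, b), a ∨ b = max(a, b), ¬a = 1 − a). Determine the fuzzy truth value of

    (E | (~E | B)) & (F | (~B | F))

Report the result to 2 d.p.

~E = 1 − 0.25 = 0.75
~E | B = max(a, b) on (0.75, 0.14) = 0.75
E | (~E | B) = max(a, b) on (0.25, 0.75) = 0.75
~B = 1 − 0.14 = 0.86
~B | F = max(a, b) on (0.86, 0.49) = 0.86
F | (~B | F) = max(a, b) on (0.49, 0.86) = 0.86
(E | (~E | B)) & (F | (~B | F)) = min(a, b) on (0.75, 0.86) = 0.75

0.75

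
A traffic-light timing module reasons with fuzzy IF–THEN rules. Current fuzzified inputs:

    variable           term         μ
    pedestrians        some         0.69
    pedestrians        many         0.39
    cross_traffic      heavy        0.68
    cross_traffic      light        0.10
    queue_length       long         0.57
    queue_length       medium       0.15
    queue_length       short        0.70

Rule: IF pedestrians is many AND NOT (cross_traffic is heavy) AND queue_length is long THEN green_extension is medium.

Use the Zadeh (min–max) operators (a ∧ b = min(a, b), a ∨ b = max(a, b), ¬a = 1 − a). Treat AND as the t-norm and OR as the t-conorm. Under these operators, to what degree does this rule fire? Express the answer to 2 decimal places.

0.32

firing strength: many=0.39, ¬heavy=1−0.68=0.32, long=0.57; AND[min(a, b)] → w = 0.32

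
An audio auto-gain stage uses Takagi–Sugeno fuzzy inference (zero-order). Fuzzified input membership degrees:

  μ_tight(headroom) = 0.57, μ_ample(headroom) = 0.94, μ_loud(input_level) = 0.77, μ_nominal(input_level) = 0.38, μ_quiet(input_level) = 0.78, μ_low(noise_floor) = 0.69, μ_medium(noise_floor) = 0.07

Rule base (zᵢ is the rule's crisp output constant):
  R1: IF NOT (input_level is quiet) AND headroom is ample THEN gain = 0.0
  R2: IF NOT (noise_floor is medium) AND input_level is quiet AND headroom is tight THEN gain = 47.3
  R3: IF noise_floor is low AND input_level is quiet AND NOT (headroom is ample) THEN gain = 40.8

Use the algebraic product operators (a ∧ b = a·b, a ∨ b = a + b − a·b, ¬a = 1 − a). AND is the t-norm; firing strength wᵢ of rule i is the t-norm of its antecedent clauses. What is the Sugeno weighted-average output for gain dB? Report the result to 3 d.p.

31.989

R1 (z=0.0): ¬quiet=1−0.78=0.22, ample=0.94; AND[a·b] → w = 0.2068
R2 (z=47.3): ¬medium=1−0.07=0.93, quiet=0.78, tight=0.57; AND[a·b] → w = 0.4135
R3 (z=40.8): low=0.69, quiet=0.78, ¬ample=1−0.94=0.06; AND[a·b] → w = 0.0323
Weighted average = (0.2068·0.0 + 0.4135·47.3 + 0.0323·40.8) / (0.2068 + 0.4135 + 0.0323)
  = 20.8750 / 0.6526 = 31.989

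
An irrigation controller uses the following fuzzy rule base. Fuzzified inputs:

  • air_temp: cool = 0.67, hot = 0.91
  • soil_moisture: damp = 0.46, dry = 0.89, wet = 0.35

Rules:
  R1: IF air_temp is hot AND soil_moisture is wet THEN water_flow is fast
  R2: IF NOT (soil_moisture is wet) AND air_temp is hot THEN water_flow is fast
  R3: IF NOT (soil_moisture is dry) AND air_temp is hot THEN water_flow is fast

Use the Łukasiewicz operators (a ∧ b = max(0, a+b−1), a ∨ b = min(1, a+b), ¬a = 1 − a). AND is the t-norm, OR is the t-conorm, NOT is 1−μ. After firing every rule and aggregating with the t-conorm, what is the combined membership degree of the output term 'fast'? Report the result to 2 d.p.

0.84

R1: hot=0.91, wet=0.35; AND[max(0, a+b−1)] → w = 0.26
R2: ¬wet=1−0.35=0.65, hot=0.91; AND[max(0, a+b−1)] → w = 0.56
R3: ¬dry=1−0.89=0.11, hot=0.91; AND[max(0, a+b−1)] → w = 0.02
Rules with consequent 'fast': {R1, R2, R3} → strengths 0.26, 0.56, 0.02
Aggregate via t-conorm [min(1, a+b)]: 0.84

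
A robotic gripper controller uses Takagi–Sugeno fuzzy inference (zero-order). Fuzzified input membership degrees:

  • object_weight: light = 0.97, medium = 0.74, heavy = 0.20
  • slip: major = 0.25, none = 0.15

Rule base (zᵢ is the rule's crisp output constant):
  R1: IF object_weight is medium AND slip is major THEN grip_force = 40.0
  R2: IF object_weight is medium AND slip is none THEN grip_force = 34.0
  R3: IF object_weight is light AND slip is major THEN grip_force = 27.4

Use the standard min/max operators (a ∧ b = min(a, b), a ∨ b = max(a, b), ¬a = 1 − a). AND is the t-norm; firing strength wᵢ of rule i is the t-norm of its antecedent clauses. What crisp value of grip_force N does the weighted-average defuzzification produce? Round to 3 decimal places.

R1 (z=40.0): medium=0.74, major=0.25; AND[min(a, b)] → w = 0.25
R2 (z=34.0): medium=0.74, none=0.15; AND[min(a, b)] → w = 0.15
R3 (z=27.4): light=0.97, major=0.25; AND[min(a, b)] → w = 0.25
Weighted average = (0.25·40.0 + 0.15·34.0 + 0.25·27.4) / (0.25 + 0.15 + 0.25)
  = 21.9500 / 0.6500 = 33.769

33.769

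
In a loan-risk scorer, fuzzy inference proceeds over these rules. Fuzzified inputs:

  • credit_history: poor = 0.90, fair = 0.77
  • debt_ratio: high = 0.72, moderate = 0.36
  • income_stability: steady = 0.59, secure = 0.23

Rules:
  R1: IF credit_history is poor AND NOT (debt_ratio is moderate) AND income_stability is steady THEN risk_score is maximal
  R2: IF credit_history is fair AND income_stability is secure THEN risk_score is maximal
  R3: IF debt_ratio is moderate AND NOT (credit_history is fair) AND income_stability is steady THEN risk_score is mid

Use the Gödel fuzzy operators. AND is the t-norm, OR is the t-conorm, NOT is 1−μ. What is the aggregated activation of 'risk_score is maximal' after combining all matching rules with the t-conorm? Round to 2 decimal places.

R1: poor=0.90, ¬moderate=1−0.36=0.64, steady=0.59; AND[min(a, b)] → w = 0.59
R2: fair=0.77, secure=0.23; AND[min(a, b)] → w = 0.23
R3: moderate=0.36, ¬fair=1−0.77=0.23, steady=0.59; AND[min(a, b)] → w = 0.23
Rules with consequent 'maximal': {R1, R2} → strengths 0.59, 0.23
Aggregate via t-conorm [max(a, b)]: 0.59

0.59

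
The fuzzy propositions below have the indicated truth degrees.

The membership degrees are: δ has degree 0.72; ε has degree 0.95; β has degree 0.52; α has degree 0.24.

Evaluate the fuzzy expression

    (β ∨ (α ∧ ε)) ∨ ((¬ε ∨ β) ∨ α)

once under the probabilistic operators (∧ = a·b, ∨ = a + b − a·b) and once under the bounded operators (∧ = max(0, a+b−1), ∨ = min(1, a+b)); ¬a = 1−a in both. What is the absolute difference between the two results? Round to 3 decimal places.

0.128

Under probabilistic:
  α ∧ ε = a·b on (0.2400, 0.9500) = 0.2280
  β ∨ (α ∧ ε) = a + b − a·b on (0.5200, 0.2280) = 0.6294
  ¬ε = 1 − 0.9500 = 0.0500
  ¬ε ∨ β = a + b − a·b on (0.0500, 0.5200) = 0.5440
  (¬ε ∨ β) ∨ α = a + b − a·b on (0.5440, 0.2400) = 0.6534
  (β ∨ (α ∧ ε)) ∨ ((¬ε ∨ β) ∨ α) = a + b − a·b on (0.6294, 0.6534) = 0.8716
  → value = 0.8716
Under bounded:
  α ∧ ε = max(0, a+b−1) on (0.24, 0.95) = 0.19
  β ∨ (α ∧ ε) = min(1, a+b) on (0.52, 0.19) = 0.71
  ¬ε = 1 − 0.95 = 0.05
  ¬ε ∨ β = min(1, a+b) on (0.05, 0.52) = 0.57
  (¬ε ∨ β) ∨ α = min(1, a+b) on (0.57, 0.24) = 0.81
  (β ∨ (α ∧ ε)) ∨ ((¬ε ∨ β) ∨ α) = min(1, a+b) on (0.71, 0.81) = 1.00
  → value = 1.0000
|0.8716 − 1.0000| = 0.128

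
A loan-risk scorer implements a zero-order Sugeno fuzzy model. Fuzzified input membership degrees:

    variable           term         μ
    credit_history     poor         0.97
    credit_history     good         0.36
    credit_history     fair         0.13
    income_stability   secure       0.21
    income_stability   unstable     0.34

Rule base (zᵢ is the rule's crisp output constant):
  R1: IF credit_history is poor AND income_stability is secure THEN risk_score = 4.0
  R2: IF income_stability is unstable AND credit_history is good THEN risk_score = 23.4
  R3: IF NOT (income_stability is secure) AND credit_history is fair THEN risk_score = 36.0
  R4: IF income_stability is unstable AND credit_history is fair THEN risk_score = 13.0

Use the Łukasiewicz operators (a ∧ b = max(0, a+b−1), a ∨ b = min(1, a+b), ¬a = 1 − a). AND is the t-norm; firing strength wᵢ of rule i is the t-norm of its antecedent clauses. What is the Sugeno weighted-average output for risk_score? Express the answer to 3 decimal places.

4.000

R1 (z=4.0): poor=0.97, secure=0.21; AND[max(0, a+b−1)] → w = 0.18
R2 (z=23.4): unstable=0.34, good=0.36; AND[max(0, a+b−1)] → w = 0.00
R3 (z=36.0): ¬secure=1−0.21=0.79, fair=0.13; AND[max(0, a+b−1)] → w = 0.00
R4 (z=13.0): unstable=0.34, fair=0.13; AND[max(0, a+b−1)] → w = 0.00
Weighted average = (0.18·4.0 + 0.00·23.4 + 0.00·36.0 + 0.00·13.0) / (0.18 + 0.00 + 0.00 + 0.00)
  = 0.7200 / 0.1800 = 4.000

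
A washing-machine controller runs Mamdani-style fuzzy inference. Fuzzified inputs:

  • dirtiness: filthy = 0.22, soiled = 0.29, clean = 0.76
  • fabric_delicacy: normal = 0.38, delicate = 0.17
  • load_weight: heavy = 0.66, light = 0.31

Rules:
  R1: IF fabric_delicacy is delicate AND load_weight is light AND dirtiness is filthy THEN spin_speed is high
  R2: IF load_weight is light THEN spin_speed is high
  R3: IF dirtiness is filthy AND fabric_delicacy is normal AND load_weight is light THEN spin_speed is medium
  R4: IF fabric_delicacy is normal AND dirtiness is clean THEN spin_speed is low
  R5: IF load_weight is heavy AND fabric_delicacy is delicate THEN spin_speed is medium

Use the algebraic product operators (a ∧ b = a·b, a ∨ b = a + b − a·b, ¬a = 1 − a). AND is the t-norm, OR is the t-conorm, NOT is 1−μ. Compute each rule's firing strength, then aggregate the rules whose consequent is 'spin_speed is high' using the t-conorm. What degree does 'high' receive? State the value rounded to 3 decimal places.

0.318

R1: delicate=0.17, light=0.31, filthy=0.22; AND[a·b] → w = 0.0116
R2: light=0.31 → w = 0.3100
R3: filthy=0.22, normal=0.38, light=0.31; AND[a·b] → w = 0.0259
R4: normal=0.38, clean=0.76; AND[a·b] → w = 0.2888
R5: heavy=0.66, delicate=0.17; AND[a·b] → w = 0.1122
Rules with consequent 'high': {R1, R2} → strengths 0.0116, 0.3100
Aggregate via t-conorm [a + b − a·b]: 0.3180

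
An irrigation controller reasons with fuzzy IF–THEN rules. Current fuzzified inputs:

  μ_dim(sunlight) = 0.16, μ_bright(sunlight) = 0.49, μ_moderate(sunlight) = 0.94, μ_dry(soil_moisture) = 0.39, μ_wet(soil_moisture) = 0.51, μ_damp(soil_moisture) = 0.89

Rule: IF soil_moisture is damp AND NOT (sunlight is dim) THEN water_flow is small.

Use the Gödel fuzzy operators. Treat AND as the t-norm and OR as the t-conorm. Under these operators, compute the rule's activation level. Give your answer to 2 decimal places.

0.84

firing strength: damp=0.89, ¬dim=1−0.16=0.84; AND[min(a, b)] → w = 0.84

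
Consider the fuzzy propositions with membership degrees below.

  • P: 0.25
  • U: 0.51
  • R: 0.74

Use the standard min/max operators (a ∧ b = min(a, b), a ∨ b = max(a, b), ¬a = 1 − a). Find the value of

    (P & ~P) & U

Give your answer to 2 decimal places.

~P = 1 − 0.25 = 0.75
P & ~P = min(a, b) on (0.25, 0.75) = 0.25
(P & ~P) & U = min(a, b) on (0.25, 0.51) = 0.25

0.25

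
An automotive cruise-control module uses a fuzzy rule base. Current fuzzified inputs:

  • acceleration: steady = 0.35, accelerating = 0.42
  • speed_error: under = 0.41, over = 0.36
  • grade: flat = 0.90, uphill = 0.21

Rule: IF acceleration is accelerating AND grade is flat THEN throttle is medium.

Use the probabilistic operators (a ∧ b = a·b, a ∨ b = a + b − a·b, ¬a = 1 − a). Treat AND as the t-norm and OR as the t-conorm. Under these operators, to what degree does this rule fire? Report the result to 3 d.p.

firing strength: accelerating=0.42, flat=0.90; AND[a·b] → w = 0.3780

0.378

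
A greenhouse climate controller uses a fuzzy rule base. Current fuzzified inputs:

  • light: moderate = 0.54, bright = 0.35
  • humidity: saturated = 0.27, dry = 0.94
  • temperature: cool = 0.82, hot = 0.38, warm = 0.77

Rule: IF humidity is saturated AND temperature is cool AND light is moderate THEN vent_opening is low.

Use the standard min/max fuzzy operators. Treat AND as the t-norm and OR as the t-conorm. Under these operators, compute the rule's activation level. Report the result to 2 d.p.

firing strength: saturated=0.27, cool=0.82, moderate=0.54; AND[min(a, b)] → w = 0.27

0.27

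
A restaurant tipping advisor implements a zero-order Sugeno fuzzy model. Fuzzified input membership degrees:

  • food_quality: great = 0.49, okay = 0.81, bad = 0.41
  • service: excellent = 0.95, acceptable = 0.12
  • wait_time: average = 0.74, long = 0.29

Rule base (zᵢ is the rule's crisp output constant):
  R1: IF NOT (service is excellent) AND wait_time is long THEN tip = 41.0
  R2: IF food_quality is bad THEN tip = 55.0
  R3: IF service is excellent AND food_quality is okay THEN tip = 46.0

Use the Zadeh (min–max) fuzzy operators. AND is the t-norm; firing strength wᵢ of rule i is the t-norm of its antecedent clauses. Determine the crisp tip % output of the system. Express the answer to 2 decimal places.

48.71

R1 (z=41.0): ¬excellent=1−0.95=0.05, long=0.29; AND[min(a, b)] → w = 0.05
R2 (z=55.0): bad=0.41 → w = 0.41
R3 (z=46.0): excellent=0.95, okay=0.81; AND[min(a, b)] → w = 0.81
Weighted average = (0.05·41.0 + 0.41·55.0 + 0.81·46.0) / (0.05 + 0.41 + 0.81)
  = 61.8600 / 1.2700 = 48.71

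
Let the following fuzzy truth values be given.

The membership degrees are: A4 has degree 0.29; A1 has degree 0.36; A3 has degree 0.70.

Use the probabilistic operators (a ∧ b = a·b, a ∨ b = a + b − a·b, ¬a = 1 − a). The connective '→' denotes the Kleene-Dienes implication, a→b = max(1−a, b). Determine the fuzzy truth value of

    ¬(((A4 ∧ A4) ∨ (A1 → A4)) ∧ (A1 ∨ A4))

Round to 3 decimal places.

0.634

A4 ∧ A4 = a·b on (0.2900, 0.2900) = 0.0841
A1 → A4  [Kleene-Dienes: max(1−a, b)] with a=0.3600, b=0.2900 → 0.6400
(A4 ∧ A4) ∨ (A1 → A4) = a + b − a·b on (0.0841, 0.6400) = 0.6703
A1 ∨ A4 = a + b − a·b on (0.3600, 0.2900) = 0.5456
((A4 ∧ A4) ∨ (A1 → A4)) ∧ (A1 ∨ A4) = a·b on (0.6703, 0.5456) = 0.3657
¬(((A4 ∧ A4) ∨ (A1 → A4)) ∧ (A1 ∨ A4)) = 1 − 0.3657 = 0.6343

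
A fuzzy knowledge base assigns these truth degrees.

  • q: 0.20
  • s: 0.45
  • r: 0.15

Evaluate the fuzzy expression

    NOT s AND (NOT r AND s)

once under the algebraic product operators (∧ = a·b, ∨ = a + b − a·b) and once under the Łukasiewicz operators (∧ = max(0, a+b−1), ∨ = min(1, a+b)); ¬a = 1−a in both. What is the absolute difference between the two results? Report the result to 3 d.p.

0.210

Under algebraic product:
  NOT s = 1 − 0.4500 = 0.5500
  NOT r = 1 − 0.1500 = 0.8500
  NOT r AND s = a·b on (0.8500, 0.4500) = 0.3825
  NOT s AND (NOT r AND s) = a·b on (0.5500, 0.3825) = 0.2104
  → value = 0.2104
Under Łukasiewicz:
  NOT s = 1 − 0.45 = 0.55
  NOT r = 1 − 0.15 = 0.85
  NOT r AND s = max(0, a+b−1) on (0.85, 0.45) = 0.30
  NOT s AND (NOT r AND s) = max(0, a+b−1) on (0.55, 0.30) = 0.00
  → value = 0.0000
|0.2104 − 0.0000| = 0.210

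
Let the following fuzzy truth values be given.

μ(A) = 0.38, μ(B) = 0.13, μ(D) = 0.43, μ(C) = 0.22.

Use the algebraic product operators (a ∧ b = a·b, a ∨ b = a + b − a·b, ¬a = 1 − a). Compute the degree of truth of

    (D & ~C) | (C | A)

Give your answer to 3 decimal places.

~C = 1 − 0.2200 = 0.7800
D & ~C = a·b on (0.4300, 0.7800) = 0.3354
C | A = a + b − a·b on (0.2200, 0.3800) = 0.5164
(D & ~C) | (C | A) = a + b − a·b on (0.3354, 0.5164) = 0.6786

0.679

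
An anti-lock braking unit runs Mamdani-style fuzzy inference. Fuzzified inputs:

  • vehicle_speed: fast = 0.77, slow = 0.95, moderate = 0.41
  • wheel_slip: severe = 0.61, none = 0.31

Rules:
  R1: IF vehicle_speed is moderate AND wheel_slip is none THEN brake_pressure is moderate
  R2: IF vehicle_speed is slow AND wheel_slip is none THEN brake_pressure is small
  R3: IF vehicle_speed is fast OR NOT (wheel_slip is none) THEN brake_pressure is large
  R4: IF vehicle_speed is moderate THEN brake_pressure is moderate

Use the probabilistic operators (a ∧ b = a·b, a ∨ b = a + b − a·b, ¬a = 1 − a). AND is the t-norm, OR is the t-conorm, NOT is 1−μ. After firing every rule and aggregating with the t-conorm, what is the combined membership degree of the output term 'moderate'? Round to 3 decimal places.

R1: moderate=0.41, none=0.31; AND[a·b] → w = 0.1271
R2: slow=0.95, none=0.31; AND[a·b] → w = 0.2945
R3: fast=0.77, ¬none=1−0.31=0.69; OR[a + b − a·b] → w = 0.9287
R4: moderate=0.41 → w = 0.4100
Rules with consequent 'moderate': {R1, R4} → strengths 0.1271, 0.4100
Aggregate via t-conorm [a + b − a·b]: 0.4850

0.485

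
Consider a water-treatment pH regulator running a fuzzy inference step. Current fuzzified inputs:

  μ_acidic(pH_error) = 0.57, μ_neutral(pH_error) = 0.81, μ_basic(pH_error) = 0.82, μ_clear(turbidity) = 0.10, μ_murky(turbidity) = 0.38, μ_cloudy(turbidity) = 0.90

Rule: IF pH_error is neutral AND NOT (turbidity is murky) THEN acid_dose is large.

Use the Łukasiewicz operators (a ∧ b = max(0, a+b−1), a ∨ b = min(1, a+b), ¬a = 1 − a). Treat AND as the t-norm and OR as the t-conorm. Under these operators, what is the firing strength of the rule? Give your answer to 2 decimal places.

firing strength: neutral=0.81, ¬murky=1−0.38=0.62; AND[max(0, a+b−1)] → w = 0.43

0.43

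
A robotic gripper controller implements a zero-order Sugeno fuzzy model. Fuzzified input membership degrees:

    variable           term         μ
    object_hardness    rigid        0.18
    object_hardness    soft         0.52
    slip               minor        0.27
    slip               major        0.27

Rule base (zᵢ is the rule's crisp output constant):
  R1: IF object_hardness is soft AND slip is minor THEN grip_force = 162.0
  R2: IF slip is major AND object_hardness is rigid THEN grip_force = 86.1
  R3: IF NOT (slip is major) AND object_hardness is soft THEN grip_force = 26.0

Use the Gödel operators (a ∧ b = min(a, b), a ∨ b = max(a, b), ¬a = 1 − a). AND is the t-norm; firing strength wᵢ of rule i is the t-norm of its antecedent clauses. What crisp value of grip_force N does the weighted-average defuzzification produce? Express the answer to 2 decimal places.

R1 (z=162.0): soft=0.52, minor=0.27; AND[min(a, b)] → w = 0.27
R2 (z=86.1): major=0.27, rigid=0.18; AND[min(a, b)] → w = 0.18
R3 (z=26.0): ¬major=1−0.27=0.73, soft=0.52; AND[min(a, b)] → w = 0.52
Weighted average = (0.27·162.0 + 0.18·86.1 + 0.52·26.0) / (0.27 + 0.18 + 0.52)
  = 72.7580 / 0.9700 = 75.01

75.01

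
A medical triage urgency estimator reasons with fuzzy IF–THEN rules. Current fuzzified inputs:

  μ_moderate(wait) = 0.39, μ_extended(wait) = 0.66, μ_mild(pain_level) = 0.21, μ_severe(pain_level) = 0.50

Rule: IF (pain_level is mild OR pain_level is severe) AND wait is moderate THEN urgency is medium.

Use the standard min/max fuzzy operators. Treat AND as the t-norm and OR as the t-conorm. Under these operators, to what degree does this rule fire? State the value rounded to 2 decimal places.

0.39

firing strength: (mild=0.21 OR severe=0.50) = 0.50; AND[min(a, b)] with moderate=0.39 → w = 0.39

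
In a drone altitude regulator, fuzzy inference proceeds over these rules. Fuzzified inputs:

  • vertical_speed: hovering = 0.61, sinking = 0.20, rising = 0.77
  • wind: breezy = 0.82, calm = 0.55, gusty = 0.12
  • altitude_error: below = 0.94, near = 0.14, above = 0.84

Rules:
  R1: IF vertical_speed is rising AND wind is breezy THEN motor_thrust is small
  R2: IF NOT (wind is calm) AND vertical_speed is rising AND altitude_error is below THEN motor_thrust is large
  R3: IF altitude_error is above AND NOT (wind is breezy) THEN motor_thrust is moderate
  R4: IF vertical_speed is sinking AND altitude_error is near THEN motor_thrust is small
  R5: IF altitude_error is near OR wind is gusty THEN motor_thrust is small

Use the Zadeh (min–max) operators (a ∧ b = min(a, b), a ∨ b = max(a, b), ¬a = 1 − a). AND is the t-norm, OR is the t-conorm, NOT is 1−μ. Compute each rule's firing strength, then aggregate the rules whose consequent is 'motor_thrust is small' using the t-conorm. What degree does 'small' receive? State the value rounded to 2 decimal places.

R1: rising=0.77, breezy=0.82; AND[min(a, b)] → w = 0.77
R2: ¬calm=1−0.55=0.45, rising=0.77, below=0.94; AND[min(a, b)] → w = 0.45
R3: above=0.84, ¬breezy=1−0.82=0.18; AND[min(a, b)] → w = 0.18
R4: sinking=0.20, near=0.14; AND[min(a, b)] → w = 0.14
R5: near=0.14, gusty=0.12; OR[max(a, b)] → w = 0.14
Rules with consequent 'small': {R1, R4, R5} → strengths 0.77, 0.14, 0.14
Aggregate via t-conorm [max(a, b)]: 0.77

0.77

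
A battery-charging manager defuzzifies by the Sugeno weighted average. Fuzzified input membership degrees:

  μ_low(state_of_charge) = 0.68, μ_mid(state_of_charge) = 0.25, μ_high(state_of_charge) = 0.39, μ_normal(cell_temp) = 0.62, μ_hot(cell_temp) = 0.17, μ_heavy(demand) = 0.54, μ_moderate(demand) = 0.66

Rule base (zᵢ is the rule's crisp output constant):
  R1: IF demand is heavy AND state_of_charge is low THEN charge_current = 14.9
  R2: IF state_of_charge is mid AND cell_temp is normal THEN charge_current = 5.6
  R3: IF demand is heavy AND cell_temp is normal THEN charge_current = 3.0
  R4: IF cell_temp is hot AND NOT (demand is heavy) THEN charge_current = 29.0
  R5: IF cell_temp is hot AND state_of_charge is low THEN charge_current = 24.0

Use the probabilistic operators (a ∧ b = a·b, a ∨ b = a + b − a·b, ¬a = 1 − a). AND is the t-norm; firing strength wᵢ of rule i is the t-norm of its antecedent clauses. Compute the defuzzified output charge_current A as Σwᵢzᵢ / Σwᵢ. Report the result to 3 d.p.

R1 (z=14.9): heavy=0.54, low=0.68; AND[a·b] → w = 0.3672
R2 (z=5.6): mid=0.25, normal=0.62; AND[a·b] → w = 0.1550
R3 (z=3.0): heavy=0.54, normal=0.62; AND[a·b] → w = 0.3348
R4 (z=29.0): hot=0.17, ¬heavy=1−0.54=0.46; AND[a·b] → w = 0.0782
R5 (z=24.0): hot=0.17, low=0.68; AND[a·b] → w = 0.1156
Weighted average = (0.3672·14.9 + 0.1550·5.6 + 0.3348·3.0 + 0.0782·29.0 + 0.1156·24.0) / (0.3672 + 0.1550 + 0.3348 + 0.0782 + 0.1156)
  = 12.3859 / 1.0508 = 11.787

11.787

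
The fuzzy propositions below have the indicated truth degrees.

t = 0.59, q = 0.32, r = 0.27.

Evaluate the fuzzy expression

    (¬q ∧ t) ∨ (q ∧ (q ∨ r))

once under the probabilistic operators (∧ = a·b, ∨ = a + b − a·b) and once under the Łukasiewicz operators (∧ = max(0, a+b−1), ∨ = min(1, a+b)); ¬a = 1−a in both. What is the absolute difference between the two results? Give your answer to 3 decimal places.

0.228

Under probabilistic:
  ¬q = 1 − 0.3200 = 0.6800
  ¬q ∧ t = a·b on (0.6800, 0.5900) = 0.4012
  q ∨ r = a + b − a·b on (0.3200, 0.2700) = 0.5036
  q ∧ (q ∨ r) = a·b on (0.3200, 0.5036) = 0.1612
  (¬q ∧ t) ∨ (q ∧ (q ∨ r)) = a + b − a·b on (0.4012, 0.1612) = 0.4977
  → value = 0.4977
Under Łukasiewicz:
  ¬q = 1 − 0.32 = 0.68
  ¬q ∧ t = max(0, a+b−1) on (0.68, 0.59) = 0.27
  q ∨ r = min(1, a+b) on (0.32, 0.27) = 0.59
  q ∧ (q ∨ r) = max(0, a+b−1) on (0.32, 0.59) = 0.00
  (¬q ∧ t) ∨ (q ∧ (q ∨ r)) = min(1, a+b) on (0.27, 0.00) = 0.27
  → value = 0.2700
|0.4977 − 0.2700| = 0.228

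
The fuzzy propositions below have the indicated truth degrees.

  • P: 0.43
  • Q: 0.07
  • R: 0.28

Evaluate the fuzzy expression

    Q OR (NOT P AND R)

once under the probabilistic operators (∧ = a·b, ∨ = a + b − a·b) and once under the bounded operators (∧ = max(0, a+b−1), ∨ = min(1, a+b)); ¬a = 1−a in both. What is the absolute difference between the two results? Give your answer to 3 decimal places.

0.148

Under probabilistic:
  NOT P = 1 − 0.4300 = 0.5700
  NOT P AND R = a·b on (0.5700, 0.2800) = 0.1596
  Q OR (NOT P AND R) = a + b − a·b on (0.0700, 0.1596) = 0.2184
  → value = 0.2184
Under bounded:
  NOT P = 1 − 0.43 = 0.57
  NOT P AND R = max(0, a+b−1) on (0.57, 0.28) = 0.00
  Q OR (NOT P AND R) = min(1, a+b) on (0.07, 0.00) = 0.07
  → value = 0.0700
|0.2184 − 0.0700| = 0.148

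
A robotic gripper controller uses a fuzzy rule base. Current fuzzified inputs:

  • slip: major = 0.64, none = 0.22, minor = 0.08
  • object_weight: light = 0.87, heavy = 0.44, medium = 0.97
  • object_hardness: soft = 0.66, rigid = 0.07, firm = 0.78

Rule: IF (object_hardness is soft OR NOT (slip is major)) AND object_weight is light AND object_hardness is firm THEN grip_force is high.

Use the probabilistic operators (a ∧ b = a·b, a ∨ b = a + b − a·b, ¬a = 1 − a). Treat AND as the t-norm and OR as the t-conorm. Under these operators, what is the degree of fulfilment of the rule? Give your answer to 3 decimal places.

firing strength: (soft=0.66 OR ¬major=1−0.64=0.36) = 0.7824; AND[a·b] with light=0.87, firm=0.78 → w = 0.5309

0.531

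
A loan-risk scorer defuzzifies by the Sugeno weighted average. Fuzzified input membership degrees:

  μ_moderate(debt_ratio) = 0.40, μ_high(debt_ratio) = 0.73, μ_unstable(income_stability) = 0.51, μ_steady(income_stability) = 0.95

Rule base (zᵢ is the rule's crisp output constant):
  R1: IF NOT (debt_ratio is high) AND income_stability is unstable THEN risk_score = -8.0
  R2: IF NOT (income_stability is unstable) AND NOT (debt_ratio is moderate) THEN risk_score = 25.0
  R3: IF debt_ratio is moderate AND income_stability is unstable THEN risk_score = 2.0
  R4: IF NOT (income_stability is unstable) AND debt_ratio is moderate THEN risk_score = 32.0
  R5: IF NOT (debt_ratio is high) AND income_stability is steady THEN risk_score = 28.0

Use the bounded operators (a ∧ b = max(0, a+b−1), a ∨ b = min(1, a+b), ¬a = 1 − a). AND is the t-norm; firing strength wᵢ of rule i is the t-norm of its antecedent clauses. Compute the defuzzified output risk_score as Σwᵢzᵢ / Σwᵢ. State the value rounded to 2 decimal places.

R1 (z=-8.0): ¬high=1−0.73=0.27, unstable=0.51; AND[max(0, a+b−1)] → w = 0.00
R2 (z=25.0): ¬unstable=1−0.51=0.49, ¬moderate=1−0.40=0.60; AND[max(0, a+b−1)] → w = 0.09
R3 (z=2.0): moderate=0.40, unstable=0.51; AND[max(0, a+b−1)] → w = 0.00
R4 (z=32.0): ¬unstable=1−0.51=0.49, moderate=0.40; AND[max(0, a+b−1)] → w = 0.00
R5 (z=28.0): ¬high=1−0.73=0.27, steady=0.95; AND[max(0, a+b−1)] → w = 0.22
Weighted average = (0.00·-8.0 + 0.09·25.0 + 0.00·2.0 + 0.00·32.0 + 0.22·28.0) / (0.00 + 0.09 + 0.00 + 0.00 + 0.22)
  = 8.4100 / 0.3100 = 27.13

27.13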